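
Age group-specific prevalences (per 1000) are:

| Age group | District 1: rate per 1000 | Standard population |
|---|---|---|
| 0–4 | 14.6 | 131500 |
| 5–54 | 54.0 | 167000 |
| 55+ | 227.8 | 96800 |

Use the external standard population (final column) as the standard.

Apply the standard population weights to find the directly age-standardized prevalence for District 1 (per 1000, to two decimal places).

Standard total = 395300; weights = 0.3327, 0.4225, 0.2449.
Standardized rate: 0.3327×14.6 + 0.4225×54.0 + 0.2449×227.8 = 83.4529 per 1000.

83.45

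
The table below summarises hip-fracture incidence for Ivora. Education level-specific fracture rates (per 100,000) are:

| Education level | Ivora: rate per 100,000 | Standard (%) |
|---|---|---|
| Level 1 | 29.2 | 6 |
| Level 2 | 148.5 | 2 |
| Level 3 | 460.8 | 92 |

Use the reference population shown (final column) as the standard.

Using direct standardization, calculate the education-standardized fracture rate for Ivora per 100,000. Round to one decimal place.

Standard weights: 0.06, 0.02, 0.92.
Standardized rate: 0.0600×29.2 + 0.0200×148.5 + 0.9200×460.8 = 428.6580 per 100,000.

428.7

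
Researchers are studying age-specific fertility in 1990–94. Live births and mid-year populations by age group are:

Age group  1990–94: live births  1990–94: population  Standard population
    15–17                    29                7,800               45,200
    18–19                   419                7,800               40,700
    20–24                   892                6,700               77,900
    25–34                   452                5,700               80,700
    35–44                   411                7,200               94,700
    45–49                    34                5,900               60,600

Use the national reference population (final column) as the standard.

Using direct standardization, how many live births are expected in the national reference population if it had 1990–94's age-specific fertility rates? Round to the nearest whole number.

24880

Age-specific rates per 1,000 for 1990–94: 3.718, 53.718, 133.134, 79.298, 57.083, 5.763.
Expected live births = Σ (standard pop × age-specific rate ÷ 1,000)
= 45,200×3.718/1,000 + 40,700×53.718/1,000 + 77,900×133.134/1,000 + 80,700×79.298/1,000 + 94,700×57.083/1,000 + 60,600×5.763/1,000
= 168.05 + 2186.32 + 10371.16 + 6399.37 + 5405.79 + 349.22 = 24879.92.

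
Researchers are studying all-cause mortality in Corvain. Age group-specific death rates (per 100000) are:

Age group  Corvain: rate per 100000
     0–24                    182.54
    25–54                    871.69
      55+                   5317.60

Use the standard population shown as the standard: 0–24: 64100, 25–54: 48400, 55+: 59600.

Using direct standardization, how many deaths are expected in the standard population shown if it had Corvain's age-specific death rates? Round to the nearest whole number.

Expected deaths = Σ (standard pop × age-specific rate ÷ 100000)
= 64100×182.54/100000 + 48400×871.69/100000 + 59600×5317.60/100000
= 117.01 + 421.90 + 3169.29 = 3708.20.

3708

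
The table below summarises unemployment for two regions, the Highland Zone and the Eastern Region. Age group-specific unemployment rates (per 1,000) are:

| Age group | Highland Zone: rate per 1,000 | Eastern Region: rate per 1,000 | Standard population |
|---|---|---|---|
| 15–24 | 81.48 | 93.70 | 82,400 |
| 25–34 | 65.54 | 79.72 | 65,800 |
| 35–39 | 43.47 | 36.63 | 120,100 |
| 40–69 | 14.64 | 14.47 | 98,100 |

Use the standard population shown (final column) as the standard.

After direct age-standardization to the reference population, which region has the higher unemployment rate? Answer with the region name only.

Eastern Region

Standard total = 366,400; weights = 0.2249, 0.1796, 0.3278, 0.2677.
The Highland Zone: 0.2249×81.48 + 0.1796×65.54 + 0.3278×43.47 + 0.2677×14.64 = 48.2626 per 1,000.
The Eastern Region: 0.2249×93.70 + 0.1796×79.72 + 0.3278×36.63 + 0.2677×14.47 = 51.2697 per 1,000.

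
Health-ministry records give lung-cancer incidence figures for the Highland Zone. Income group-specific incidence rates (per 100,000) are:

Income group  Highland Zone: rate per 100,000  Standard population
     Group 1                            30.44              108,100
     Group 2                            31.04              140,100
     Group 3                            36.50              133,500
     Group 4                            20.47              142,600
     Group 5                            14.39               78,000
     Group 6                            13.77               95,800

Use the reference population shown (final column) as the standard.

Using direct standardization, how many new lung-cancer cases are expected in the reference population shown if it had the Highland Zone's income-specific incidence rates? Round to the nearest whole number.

Expected new lung-cancer cases = Σ (standard pop × income-specific rate ÷ 100,000)
= 108,100×30.44/100,000 + 140,100×31.04/100,000 + 133,500×36.50/100,000 + 142,600×20.47/100,000 + 78,000×14.39/100,000 + 95,800×13.77/100,000
= 32.91 + 43.49 + 48.73 + 29.19 + 11.22 + 13.19 = 178.73.

179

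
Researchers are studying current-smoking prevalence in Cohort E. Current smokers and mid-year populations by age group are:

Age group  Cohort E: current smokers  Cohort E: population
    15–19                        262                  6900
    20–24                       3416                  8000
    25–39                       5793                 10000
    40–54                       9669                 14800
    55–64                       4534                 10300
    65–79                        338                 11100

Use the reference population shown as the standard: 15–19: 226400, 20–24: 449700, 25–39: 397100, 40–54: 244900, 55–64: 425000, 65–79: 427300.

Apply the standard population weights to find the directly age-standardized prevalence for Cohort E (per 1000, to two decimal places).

Age-specific rates per 1000 for Cohort E: 37.971, 427.000, 579.300, 653.311, 440.194, 30.450.
Standard total = 2170400; weights = 0.1043, 0.2072, 0.1830, 0.1128, 0.1958, 0.1969.
Standardized rate: 0.1043×37.971 + 0.2072×427.000 + 0.1830×579.300 + 0.1128×653.311 + 0.1958×440.194 + 0.1969×30.450 = 364.3330 per 1000.

364.33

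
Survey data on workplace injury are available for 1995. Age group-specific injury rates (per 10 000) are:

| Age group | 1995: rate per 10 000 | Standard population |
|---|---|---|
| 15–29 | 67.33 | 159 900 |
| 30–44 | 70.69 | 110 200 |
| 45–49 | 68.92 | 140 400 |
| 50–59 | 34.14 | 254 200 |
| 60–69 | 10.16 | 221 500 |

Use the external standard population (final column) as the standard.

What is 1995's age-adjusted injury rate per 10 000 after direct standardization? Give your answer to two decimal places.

Standard total = 886 200; weights = 0.1804, 0.1244, 0.1584, 0.2868, 0.2499.
Standardized rate: 0.1804×67.33 + 0.1244×70.69 + 0.1584×68.92 + 0.2868×34.14 + 0.2499×10.16 = 44.1901 per 10 000.

44.19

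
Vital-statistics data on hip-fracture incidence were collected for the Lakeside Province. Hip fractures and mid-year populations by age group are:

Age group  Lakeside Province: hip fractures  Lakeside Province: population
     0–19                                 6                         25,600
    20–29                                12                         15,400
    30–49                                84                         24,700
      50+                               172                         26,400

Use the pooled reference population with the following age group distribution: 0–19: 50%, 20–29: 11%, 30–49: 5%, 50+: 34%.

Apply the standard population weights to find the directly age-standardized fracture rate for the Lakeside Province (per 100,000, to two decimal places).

Age-specific rates per 100,000 for the Lakeside Province: 23.44, 77.92, 340.08, 651.52.
Standard weights: 0.50, 0.11, 0.05, 0.34.
Standardized rate: 0.5000×23.44 + 0.1100×77.92 + 0.0500×340.08 + 0.3400×651.52 = 258.8094 per 100,000.

258.81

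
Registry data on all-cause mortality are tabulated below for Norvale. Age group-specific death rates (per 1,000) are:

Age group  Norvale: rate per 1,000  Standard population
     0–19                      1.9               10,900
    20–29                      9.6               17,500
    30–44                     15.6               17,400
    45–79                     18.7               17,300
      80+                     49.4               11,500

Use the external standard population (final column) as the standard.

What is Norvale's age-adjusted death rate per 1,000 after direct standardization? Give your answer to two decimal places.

Standard total = 74,600; weights = 0.1461, 0.2346, 0.2332, 0.2319, 0.1542.
Standardized rate: 0.1461×1.9 + 0.2346×9.6 + 0.2332×15.6 + 0.2319×18.7 + 0.1542×49.4 = 18.1201 per 1,000.

18.12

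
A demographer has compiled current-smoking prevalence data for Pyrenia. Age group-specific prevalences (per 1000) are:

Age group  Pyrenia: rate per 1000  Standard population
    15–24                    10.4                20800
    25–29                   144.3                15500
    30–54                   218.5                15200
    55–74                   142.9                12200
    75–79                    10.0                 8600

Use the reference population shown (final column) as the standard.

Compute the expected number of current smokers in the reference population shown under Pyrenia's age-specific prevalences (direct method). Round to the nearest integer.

Expected current smokers = Σ (standard pop × age-specific rate ÷ 1000)
= 20800×10.4/1000 + 15500×144.3/1000 + 15200×218.5/1000 + 12200×142.9/1000 + 8600×10.0/1000
= 216.32 + 2236.65 + 3321.20 + 1743.38 + 86.00 = 7603.55.

7604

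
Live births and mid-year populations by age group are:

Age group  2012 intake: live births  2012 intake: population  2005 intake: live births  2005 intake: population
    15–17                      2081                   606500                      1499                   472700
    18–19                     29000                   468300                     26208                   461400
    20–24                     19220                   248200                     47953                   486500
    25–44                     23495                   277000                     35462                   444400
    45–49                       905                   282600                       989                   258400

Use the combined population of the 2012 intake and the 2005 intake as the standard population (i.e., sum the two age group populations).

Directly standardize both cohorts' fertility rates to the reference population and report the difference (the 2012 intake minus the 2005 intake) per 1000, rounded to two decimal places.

Age-specific rates per 1000 for the 2012 intake: 3.431, 61.926, 77.438, 84.819, 3.202.
For the 2005 intake: 3.171, 56.801, 98.567, 79.797, 3.827.
Combined standard total = 4006000; weights = 0.2694, 0.2321, 0.1834, 0.1801, 0.1350.
The 2012 intake: 0.2694×3.431 + 0.2321×61.926 + 0.1834×77.438 + 0.1801×84.819 + 0.1350×3.202 = 45.2048 per 1000.
The 2005 intake: 0.2694×3.171 + 0.2321×56.801 + 0.1834×98.567 + 0.1801×79.797 + 0.1350×3.827 = 47.0005 per 1000.
Difference = 45.2048 − 47.0005 = -1.7958.

-1.80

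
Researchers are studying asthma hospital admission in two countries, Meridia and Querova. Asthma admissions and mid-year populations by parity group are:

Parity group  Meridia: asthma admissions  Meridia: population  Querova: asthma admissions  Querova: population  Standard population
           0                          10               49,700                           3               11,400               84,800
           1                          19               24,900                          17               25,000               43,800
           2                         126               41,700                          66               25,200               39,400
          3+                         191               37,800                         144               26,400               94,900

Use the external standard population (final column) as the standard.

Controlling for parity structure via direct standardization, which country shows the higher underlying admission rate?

Querova

Parity-specific rates per 10,000 for Meridia: 2.01, 7.63, 30.22, 50.53.
For Querova: 2.63, 6.80, 26.19, 54.55.
Standard total = 262,900; weights = 0.3226, 0.1666, 0.1499, 0.3610.
Meridia: 0.3226×2.01 + 0.1666×7.63 + 0.1499×30.22 + 0.3610×50.53 = 24.6883 per 10,000.
Querova: 0.3226×2.63 + 0.1666×6.80 + 0.1499×26.19 + 0.3610×54.55 = 25.5963 per 10,000.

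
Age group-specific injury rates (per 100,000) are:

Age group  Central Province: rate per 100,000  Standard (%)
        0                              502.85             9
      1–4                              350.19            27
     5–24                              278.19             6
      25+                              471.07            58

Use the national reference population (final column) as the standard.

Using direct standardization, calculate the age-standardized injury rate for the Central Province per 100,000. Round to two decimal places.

429.72

Standard weights: 0.09, 0.27, 0.06, 0.58.
Standardized rate: 0.0900×502.85 + 0.2700×350.19 + 0.0600×278.19 + 0.5800×471.07 = 429.7198 per 100,000.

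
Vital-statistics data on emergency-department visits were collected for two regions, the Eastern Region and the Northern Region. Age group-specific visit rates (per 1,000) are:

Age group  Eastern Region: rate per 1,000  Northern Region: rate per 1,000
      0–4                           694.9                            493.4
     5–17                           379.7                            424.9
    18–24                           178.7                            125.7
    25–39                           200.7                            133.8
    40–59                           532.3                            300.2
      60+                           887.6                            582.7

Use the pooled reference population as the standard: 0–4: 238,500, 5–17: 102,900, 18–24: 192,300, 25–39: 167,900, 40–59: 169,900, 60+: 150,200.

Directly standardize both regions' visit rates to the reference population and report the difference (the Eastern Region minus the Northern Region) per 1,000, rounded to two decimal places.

Standard total = 1,021,700; weights = 0.2334, 0.1007, 0.1882, 0.1643, 0.1663, 0.1470.
The Eastern Region: 0.2334×694.9 + 0.1007×379.7 + 0.1882×178.7 + 0.1643×200.7 + 0.1663×532.3 + 0.1470×887.6 = 486.0738 per 1,000.
The Northern Region: 0.2334×493.4 + 0.1007×424.9 + 0.1882×125.7 + 0.1643×133.8 + 0.1663×300.2 + 0.1470×582.7 = 339.2001 per 1,000.
Difference = 486.0738 − 339.2001 = 146.8737.

146.87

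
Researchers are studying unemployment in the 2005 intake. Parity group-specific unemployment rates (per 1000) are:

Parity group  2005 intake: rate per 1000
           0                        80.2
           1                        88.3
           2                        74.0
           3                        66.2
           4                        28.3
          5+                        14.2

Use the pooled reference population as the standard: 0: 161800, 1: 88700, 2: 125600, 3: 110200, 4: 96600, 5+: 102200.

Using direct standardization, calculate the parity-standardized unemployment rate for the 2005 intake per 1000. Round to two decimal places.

60.70

Standard total = 685100; weights = 0.2362, 0.1295, 0.1833, 0.1609, 0.1410, 0.1492.
Standardized rate: 0.2362×80.2 + 0.1295×88.3 + 0.1833×74.0 + 0.1609×66.2 + 0.1410×28.3 + 0.1492×14.2 = 60.6966 per 1000.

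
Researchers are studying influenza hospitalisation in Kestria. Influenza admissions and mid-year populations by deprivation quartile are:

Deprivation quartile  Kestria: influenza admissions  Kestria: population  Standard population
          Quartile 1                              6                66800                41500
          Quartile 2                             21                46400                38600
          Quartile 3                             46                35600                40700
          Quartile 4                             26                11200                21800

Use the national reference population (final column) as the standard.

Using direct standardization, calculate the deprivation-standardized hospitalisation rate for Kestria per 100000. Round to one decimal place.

87.2

Deprivation-specific rates per 100000 for Kestria: 8.98, 45.26, 129.21, 232.14.
Standard total = 142600; weights = 0.2910, 0.2707, 0.2854, 0.1529.
Standardized rate: 0.2910×8.98 + 0.2707×45.26 + 0.2854×129.21 + 0.1529×232.14 = 87.2331 per 100000.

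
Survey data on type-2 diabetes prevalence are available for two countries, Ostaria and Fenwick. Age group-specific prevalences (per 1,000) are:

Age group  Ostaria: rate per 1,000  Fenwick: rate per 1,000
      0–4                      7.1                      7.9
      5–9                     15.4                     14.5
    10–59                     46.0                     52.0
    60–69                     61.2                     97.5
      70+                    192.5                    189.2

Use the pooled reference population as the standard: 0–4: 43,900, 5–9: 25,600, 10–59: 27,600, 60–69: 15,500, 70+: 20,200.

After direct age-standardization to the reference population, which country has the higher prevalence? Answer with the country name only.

Standard total = 132,800; weights = 0.3306, 0.1928, 0.2078, 0.1167, 0.1521.
Ostaria: 0.3306×7.1 + 0.1928×15.4 + 0.2078×46.0 + 0.1167×61.2 + 0.1521×192.5 = 51.2999 per 1,000.
Fenwick: 0.3306×7.9 + 0.1928×14.5 + 0.2078×52.0 + 0.1167×97.5 + 0.1521×189.2 = 56.3727 per 1,000.

Fenwick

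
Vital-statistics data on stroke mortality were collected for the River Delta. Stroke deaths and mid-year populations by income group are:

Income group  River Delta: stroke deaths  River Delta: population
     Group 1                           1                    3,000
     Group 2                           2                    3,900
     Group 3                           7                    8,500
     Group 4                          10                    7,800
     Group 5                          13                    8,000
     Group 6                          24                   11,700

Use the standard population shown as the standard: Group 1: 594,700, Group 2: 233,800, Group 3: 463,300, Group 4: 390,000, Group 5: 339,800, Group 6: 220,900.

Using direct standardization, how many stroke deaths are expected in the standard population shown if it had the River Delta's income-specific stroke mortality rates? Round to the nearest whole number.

Income-specific rates per 100,000 for the River Delta: 33.33, 51.28, 82.35, 128.21, 162.50, 205.13.
Expected stroke deaths = Σ (standard pop × income-specific rate ÷ 100,000)
= 594,700×33.33/100,000 + 233,800×51.28/100,000 + 463,300×82.35/100,000 + 390,000×128.21/100,000 + 339,800×162.50/100,000 + 220,900×205.13/100,000
= 198.23 + 119.90 + 381.54 + 500.00 + 552.17 + 453.13 = 2204.98.

2205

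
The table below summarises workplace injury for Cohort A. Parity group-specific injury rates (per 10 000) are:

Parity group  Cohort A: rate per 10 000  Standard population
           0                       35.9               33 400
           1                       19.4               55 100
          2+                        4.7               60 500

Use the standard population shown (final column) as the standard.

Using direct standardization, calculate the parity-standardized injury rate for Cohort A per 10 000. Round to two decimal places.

17.13

Standard total = 149 000; weights = 0.2242, 0.3698, 0.4060.
Standardized rate: 0.2242×35.9 + 0.3698×19.4 + 0.4060×4.7 = 17.1299 per 10 000.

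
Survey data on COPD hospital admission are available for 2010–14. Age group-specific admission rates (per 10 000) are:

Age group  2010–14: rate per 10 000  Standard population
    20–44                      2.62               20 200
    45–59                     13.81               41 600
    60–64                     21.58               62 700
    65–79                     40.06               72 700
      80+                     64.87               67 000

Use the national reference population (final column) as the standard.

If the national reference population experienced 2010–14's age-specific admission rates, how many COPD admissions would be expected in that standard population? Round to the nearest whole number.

Expected COPD admissions = Σ (standard pop × age-specific rate ÷ 10 000)
= 20 200×2.62/10 000 + 41 600×13.81/10 000 + 62 700×21.58/10 000 + 72 700×40.06/10 000 + 67 000×64.87/10 000
= 5.29 + 57.45 + 135.31 + 291.24 + 434.63 = 923.91.

924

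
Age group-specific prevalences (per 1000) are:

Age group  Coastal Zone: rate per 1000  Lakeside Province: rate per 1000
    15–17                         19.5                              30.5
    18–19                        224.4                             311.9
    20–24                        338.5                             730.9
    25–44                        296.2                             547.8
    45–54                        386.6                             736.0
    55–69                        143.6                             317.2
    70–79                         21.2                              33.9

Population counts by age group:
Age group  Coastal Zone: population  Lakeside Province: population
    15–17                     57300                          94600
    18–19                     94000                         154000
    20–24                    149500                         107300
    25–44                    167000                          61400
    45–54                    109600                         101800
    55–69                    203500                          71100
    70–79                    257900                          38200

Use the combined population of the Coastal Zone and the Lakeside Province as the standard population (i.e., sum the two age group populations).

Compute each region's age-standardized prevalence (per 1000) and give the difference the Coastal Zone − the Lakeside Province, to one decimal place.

-184.1

Combined standard total = 1667200; weights = 0.0911, 0.1488, 0.1540, 0.1370, 0.1268, 0.1647, 0.1776.
The Coastal Zone: 0.0911×19.5 + 0.1488×224.4 + 0.1540×338.5 + 0.1370×296.2 + 0.1268×386.6 + 0.1647×143.6 + 0.1776×21.2 = 204.3122 per 1000.
The Lakeside Province: 0.0911×30.5 + 0.1488×311.9 + 0.1540×730.9 + 0.1370×547.8 + 0.1268×736.0 + 0.1647×317.2 + 0.1776×33.9 = 388.3926 per 1000.
Difference = 204.3122 − 388.3926 = -184.0804.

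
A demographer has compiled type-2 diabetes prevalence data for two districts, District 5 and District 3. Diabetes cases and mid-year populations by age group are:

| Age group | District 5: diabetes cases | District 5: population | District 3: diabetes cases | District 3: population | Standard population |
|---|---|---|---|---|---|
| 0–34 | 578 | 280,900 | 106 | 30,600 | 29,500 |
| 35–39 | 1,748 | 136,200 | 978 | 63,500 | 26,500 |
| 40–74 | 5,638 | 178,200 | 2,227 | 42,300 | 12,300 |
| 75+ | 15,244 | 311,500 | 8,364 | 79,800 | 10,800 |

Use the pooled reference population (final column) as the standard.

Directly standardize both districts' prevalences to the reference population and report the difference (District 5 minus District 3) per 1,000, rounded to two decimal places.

Age-specific rates per 1,000 for District 5: 2.058, 12.834, 31.639, 48.937.
For District 3: 3.464, 15.402, 52.648, 104.812.
Standard total = 79,100; weights = 0.3729, 0.3350, 0.1555, 0.1365.
District 5: 0.3729×2.058 + 0.3350×12.834 + 0.1555×31.639 + 0.1365×48.937 = 16.6686 per 1,000.
District 3: 0.3729×3.464 + 0.3350×15.402 + 0.1555×52.648 + 0.1365×104.812 = 28.9490 per 1,000.
Difference = 16.6686 − 28.9490 = -12.2805.

-12.28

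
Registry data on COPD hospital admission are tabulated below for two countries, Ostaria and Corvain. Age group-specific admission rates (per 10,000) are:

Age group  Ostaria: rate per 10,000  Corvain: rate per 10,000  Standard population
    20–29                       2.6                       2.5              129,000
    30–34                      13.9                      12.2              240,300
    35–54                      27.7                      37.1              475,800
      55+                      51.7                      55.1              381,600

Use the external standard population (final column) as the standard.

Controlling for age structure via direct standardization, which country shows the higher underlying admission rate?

Corvain

Standard total = 1,226,700; weights = 0.1052, 0.1959, 0.3879, 0.3111.
Ostaria: 0.1052×2.6 + 0.1959×13.9 + 0.3879×27.7 + 0.3111×51.7 = 29.8231 per 10,000.
Corvain: 0.1052×2.5 + 0.1959×12.2 + 0.3879×37.1 + 0.3111×55.1 = 34.1832 per 10,000.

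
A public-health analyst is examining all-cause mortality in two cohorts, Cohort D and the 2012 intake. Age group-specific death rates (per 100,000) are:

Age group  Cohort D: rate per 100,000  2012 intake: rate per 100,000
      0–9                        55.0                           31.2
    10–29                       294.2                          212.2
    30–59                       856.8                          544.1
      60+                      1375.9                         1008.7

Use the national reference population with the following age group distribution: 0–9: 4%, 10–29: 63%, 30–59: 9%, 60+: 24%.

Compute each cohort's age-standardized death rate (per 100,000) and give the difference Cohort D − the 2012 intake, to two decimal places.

Standard weights: 0.04, 0.63, 0.09, 0.24.
Cohort D: 0.0400×55.0 + 0.6300×294.2 + 0.0900×856.8 + 0.2400×1375.9 = 594.8740 per 100,000.
The 2012 intake: 0.0400×31.2 + 0.6300×212.2 + 0.0900×544.1 + 0.2400×1008.7 = 425.9910 per 100,000.
Difference = 594.8740 − 425.9910 = 168.8830.

168.88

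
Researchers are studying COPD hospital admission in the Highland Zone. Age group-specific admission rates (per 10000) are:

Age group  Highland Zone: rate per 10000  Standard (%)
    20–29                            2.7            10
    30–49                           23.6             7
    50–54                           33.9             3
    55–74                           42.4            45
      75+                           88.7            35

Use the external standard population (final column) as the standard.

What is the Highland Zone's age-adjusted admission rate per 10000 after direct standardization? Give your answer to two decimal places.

53.06

Standard weights: 0.10, 0.07, 0.03, 0.45, 0.35.
Standardized rate: 0.1000×2.7 + 0.0700×23.6 + 0.0300×33.9 + 0.4500×42.4 + 0.3500×88.7 = 53.0640 per 10000.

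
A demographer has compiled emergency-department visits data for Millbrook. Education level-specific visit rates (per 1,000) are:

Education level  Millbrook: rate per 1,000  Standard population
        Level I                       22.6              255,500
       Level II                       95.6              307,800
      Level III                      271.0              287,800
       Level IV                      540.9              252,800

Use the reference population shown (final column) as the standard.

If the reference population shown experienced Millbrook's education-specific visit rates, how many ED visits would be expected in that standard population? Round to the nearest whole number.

Expected ED visits = Σ (standard pop × education-specific rate ÷ 1,000)
= 255,500×22.6/1,000 + 307,800×95.6/1,000 + 287,800×271.0/1,000 + 252,800×540.9/1,000
= 5774.30 + 29425.68 + 77993.80 + 136739.52 = 249933.30.

249933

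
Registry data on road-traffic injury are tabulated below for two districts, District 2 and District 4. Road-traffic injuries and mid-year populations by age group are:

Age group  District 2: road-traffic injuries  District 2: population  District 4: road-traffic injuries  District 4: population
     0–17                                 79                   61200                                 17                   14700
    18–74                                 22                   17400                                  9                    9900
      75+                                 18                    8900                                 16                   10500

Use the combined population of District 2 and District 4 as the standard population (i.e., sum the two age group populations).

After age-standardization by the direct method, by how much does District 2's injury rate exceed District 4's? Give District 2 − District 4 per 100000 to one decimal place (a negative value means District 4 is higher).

Age-specific rates per 100000 for District 2: 129.08, 126.44, 202.25.
For District 4: 115.65, 90.91, 152.38.
Combined standard total = 122600; weights = 0.6191, 0.2227, 0.1582.
District 2: 0.6191×129.08 + 0.2227×126.44 + 0.1582×202.25 = 140.0723 per 100000.
District 4: 0.6191×115.65 + 0.2227×90.91 + 0.1582×152.38 = 115.9507 per 100000.
Difference = 140.0723 − 115.9507 = 24.1216.

24.1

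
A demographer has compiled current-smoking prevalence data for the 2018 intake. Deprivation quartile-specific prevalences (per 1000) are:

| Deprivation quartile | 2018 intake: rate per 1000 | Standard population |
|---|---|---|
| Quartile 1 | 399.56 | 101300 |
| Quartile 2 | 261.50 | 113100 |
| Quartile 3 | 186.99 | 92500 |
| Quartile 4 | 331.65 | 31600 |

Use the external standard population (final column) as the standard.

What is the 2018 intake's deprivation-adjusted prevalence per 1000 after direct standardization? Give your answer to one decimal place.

Standard total = 338500; weights = 0.2993, 0.3341, 0.2733, 0.0934.
Standardized rate: 0.2993×399.56 + 0.3341×261.50 + 0.2733×186.99 + 0.0934×331.65 = 289.0038 per 1000.

289.0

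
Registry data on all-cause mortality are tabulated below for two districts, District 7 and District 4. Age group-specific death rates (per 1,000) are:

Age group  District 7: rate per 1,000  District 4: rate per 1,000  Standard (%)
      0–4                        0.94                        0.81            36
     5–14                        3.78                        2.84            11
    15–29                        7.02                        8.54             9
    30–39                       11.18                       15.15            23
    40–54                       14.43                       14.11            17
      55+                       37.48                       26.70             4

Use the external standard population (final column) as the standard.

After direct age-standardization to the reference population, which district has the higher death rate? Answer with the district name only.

Standard weights: 0.36, 0.11, 0.09, 0.23, 0.17, 0.04.
District 7: 0.3600×0.94 + 0.1100×3.78 + 0.0900×7.02 + 0.2300×11.18 + 0.1700×14.43 + 0.0400×37.48 = 7.9097 per 1,000.
District 4: 0.3600×0.81 + 0.1100×2.84 + 0.0900×8.54 + 0.2300×15.15 + 0.1700×14.11 + 0.0400×26.70 = 8.3238 per 1,000.

District 4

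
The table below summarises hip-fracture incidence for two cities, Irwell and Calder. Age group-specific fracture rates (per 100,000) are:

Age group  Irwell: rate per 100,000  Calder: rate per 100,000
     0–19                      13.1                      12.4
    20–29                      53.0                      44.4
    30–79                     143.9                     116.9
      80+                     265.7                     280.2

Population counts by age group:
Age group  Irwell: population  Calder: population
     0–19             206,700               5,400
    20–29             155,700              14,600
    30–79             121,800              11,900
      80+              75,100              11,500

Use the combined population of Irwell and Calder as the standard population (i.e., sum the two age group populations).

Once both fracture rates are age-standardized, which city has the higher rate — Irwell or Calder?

Irwell

Combined standard total = 602,700; weights = 0.3519, 0.2826, 0.2218, 0.1437.
Irwell: 0.3519×13.1 + 0.2826×53.0 + 0.2218×143.9 + 0.1437×265.7 = 89.6855 per 100,000.
Calder: 0.3519×12.4 + 0.2826×44.4 + 0.2218×116.9 + 0.1437×280.2 = 83.1031 per 100,000.
The crude rates (86.61 vs 122.78) would put Calder higher, but that reflects its age composition; once standardized to a common age structure, Irwell has the higher underlying rate.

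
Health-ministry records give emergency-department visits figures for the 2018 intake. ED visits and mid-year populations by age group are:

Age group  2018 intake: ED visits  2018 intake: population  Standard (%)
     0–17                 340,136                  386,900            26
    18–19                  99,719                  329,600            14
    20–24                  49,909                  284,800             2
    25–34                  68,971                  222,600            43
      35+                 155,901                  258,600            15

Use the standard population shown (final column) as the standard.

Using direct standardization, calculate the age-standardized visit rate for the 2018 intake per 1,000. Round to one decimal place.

498.1

Age-specific rates per 1,000 for the 2018 intake: 879.132, 302.546, 175.242, 309.843, 602.865.
Standard weights: 0.26, 0.14, 0.02, 0.43, 0.15.
Standardized rate: 0.2600×879.132 + 0.1400×302.546 + 0.0200×175.242 + 0.4300×309.843 + 0.1500×602.865 = 498.0976 per 1,000.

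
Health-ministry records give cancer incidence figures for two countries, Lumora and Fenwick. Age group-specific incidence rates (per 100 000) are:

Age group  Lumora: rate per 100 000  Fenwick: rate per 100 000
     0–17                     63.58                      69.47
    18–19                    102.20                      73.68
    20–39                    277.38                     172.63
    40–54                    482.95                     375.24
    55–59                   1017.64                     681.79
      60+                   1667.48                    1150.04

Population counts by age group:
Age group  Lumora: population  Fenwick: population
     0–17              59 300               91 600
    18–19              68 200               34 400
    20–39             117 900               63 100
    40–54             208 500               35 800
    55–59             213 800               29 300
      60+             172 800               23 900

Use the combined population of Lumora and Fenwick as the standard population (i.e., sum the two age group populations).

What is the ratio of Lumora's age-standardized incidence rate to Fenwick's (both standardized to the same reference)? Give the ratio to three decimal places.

1.433

Combined standard total = 1 118 600; weights = 0.1349, 0.0917, 0.1618, 0.2184, 0.2173, 0.1758.
Lumora: 0.1349×63.58 + 0.0917×102.20 + 0.1618×277.38 + 0.2184×482.95 + 0.2173×1017.64 + 0.1758×1667.48 = 682.6855 per 100 000.
Fenwick: 0.1349×69.47 + 0.0917×73.68 + 0.1618×172.63 + 0.2184×375.24 + 0.2173×681.79 + 0.1758×1150.04 = 476.4132 per 100 000.
Ratio = 682.6855 ÷ 476.4132 = 1.43297.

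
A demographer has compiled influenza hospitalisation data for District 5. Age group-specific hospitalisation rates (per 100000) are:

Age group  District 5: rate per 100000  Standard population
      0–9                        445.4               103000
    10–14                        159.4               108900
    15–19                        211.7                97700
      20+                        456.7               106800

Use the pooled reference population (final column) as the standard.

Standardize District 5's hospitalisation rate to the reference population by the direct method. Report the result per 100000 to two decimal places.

318.67

Standard total = 416400; weights = 0.2474, 0.2615, 0.2346, 0.2565.
Standardized rate: 0.2474×445.4 + 0.2615×159.4 + 0.2346×211.7 + 0.2565×456.7 = 318.6684 per 100000.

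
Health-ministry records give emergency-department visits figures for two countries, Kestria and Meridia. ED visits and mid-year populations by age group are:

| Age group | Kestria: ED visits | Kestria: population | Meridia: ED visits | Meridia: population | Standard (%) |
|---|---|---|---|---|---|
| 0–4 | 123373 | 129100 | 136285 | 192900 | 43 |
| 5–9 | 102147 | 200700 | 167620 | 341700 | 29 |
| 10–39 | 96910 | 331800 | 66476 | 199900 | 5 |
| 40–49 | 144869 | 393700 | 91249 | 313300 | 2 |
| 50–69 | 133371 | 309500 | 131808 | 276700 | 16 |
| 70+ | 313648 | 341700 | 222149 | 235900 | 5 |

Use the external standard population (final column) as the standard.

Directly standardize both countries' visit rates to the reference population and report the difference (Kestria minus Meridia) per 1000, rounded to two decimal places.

103.52

Age-specific rates per 1000 for Kestria: 955.639, 508.954, 292.074, 367.968, 430.924, 917.905.
For Meridia: 706.506, 490.547, 332.546, 291.251, 476.357, 941.708.
Standard weights: 0.43, 0.29, 0.05, 0.02, 0.16, 0.05.
Kestria: 0.4300×955.639 + 0.2900×508.954 + 0.0500×292.074 + 0.0200×367.968 + 0.1600×430.924 + 0.0500×917.905 = 695.3275 per 1000.
Meridia: 0.4300×706.506 + 0.2900×490.547 + 0.0500×332.546 + 0.0200×291.251 + 0.1600×476.357 + 0.0500×941.708 = 591.8112 per 1000.
Difference = 695.3275 − 591.8112 = 103.5163.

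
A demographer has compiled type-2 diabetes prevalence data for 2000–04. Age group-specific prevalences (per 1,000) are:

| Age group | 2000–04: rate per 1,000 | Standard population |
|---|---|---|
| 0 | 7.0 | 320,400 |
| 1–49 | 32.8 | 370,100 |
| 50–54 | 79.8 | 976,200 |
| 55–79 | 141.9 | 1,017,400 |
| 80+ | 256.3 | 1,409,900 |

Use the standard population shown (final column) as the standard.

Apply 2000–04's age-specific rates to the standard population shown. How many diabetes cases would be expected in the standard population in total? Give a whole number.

598009

Expected diabetes cases = Σ (standard pop × age-specific rate ÷ 1,000)
= 320,400×7.0/1,000 + 370,100×32.8/1,000 + 976,200×79.8/1,000 + 1,017,400×141.9/1,000 + 1,409,900×256.3/1,000
= 2242.80 + 12139.28 + 77900.76 + 144369.06 + 361357.37 = 598009.27.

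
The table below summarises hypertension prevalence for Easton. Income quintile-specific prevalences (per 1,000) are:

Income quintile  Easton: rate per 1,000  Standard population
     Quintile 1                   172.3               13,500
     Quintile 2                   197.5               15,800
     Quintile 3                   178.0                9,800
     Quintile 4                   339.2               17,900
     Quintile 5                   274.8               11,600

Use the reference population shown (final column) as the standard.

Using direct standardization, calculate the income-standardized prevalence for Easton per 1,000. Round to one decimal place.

239.8

Standard total = 68,600; weights = 0.1968, 0.2303, 0.1429, 0.2609, 0.1691.
Standardized rate: 0.1968×172.3 + 0.2303×197.5 + 0.1429×178.0 + 0.2609×339.2 + 0.1691×274.8 = 239.8004 per 1,000.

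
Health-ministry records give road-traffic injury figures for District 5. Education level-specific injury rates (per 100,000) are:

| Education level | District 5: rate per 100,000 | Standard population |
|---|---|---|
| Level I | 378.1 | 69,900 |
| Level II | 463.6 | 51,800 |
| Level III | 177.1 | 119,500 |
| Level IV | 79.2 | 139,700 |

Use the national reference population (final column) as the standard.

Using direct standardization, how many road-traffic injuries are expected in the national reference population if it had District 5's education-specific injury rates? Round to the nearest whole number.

827

Expected road-traffic injuries = Σ (standard pop × education-specific rate ÷ 100,000)
= 69,900×378.1/100,000 + 51,800×463.6/100,000 + 119,500×177.1/100,000 + 139,700×79.2/100,000
= 264.29 + 240.14 + 211.63 + 110.64 = 826.71.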